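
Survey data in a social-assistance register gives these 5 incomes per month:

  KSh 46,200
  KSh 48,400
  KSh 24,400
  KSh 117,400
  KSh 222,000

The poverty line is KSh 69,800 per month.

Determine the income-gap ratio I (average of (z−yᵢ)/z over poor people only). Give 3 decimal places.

0.432

Incomes under z: KSh 24,400, KSh 46,200, KSh 48,400 (q = 3 of N = 5).
Relative gaps: 0.6504, 0.3381, 0.3066; sum = 1.295129.
I averages over the q = 3 poor units only: 1.295129 / 3 = 0.432.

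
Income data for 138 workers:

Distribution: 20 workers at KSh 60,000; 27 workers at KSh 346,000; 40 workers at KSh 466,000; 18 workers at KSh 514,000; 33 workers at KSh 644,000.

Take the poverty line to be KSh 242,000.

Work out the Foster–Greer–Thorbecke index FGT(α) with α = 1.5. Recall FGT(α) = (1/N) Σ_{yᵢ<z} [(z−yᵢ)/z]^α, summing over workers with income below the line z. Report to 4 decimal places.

0.0945

Poor units: 20×KSh 60,000 (q = 20 of N = 138).
Shortfall ratios: (242000−60000)/242000 = 0.7521 (×20).
Raised to α = 1.5: 0.65220 (×20).
Sum = 13.044097; FGT(1.5) = 13.044097 / 138 = 0.0945.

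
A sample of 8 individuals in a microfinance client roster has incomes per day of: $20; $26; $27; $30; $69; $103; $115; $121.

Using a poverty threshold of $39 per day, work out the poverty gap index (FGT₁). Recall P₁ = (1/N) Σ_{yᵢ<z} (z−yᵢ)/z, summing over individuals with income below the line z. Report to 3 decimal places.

0.170

Below z: $20, $26, $27, $30 (q = 4 of N = 8).
Shortfall ratios: (39−20)/39 = 0.4872; (39−26)/39 = 0.3333; (39−27)/39 = 0.3077; (39−30)/39 = 0.2308.
Σ = 1.358974. Dividing by the full population N = 8 gives P₁ = 0.170.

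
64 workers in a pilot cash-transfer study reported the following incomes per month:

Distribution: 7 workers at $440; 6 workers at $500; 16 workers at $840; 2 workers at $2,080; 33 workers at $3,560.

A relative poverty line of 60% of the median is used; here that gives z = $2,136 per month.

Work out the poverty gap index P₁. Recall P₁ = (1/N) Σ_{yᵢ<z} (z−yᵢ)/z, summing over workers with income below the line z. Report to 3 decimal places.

0.311

Incomes under z: 7×$440, 6×$500, 16×$840, 2×$2,080 (q = 31 of N = 64).
Relative gaps: (2136−440)/2136 = 0.7940 (×7); (2136−500)/2136 = 0.7659 (×6); (2136−840)/2136 = 0.6067 (×16); (2136−2080)/2136 = 0.0262 (×2).
Sum of shortfalls = 19.913858; P₁ averages over all N: 19.913858 / 64 = 0.311.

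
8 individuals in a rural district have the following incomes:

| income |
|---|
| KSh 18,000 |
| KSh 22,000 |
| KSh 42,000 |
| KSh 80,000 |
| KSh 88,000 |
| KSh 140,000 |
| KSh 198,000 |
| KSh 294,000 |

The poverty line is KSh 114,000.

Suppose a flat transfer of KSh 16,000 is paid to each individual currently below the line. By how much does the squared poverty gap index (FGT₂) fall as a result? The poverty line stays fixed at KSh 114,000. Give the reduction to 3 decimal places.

Before: below the line — KSh 18,000, KSh 22,000, KSh 42,000, KSh 80,000, KSh 88,000; squared poverty gap index (FGT₂) = 0.23753.
After the KSh 16,000 transfer: below the line — KSh 34,000, KSh 38,000, KSh 58,000, KSh 96,000, KSh 104,000; squared poverty gap index (FGT₂) = 0.15135.
Reduction = 0.23753 − 0.15135 = 0.086.

0.086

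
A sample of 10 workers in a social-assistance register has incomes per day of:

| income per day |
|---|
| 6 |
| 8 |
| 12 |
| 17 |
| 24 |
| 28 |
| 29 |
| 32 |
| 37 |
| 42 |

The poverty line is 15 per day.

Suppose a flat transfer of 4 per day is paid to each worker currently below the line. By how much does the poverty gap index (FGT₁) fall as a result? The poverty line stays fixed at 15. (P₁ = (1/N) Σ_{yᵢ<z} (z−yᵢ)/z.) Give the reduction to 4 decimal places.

0.0733

Before: below the line — 6, 8, 12; poverty gap index (FGT₁) = 0.126667.
After the 4 transfer: below the line — 10, 12; poverty gap index (FGT₁) = 0.053333.
Reduction = 0.126667 − 0.053333 = 0.0733.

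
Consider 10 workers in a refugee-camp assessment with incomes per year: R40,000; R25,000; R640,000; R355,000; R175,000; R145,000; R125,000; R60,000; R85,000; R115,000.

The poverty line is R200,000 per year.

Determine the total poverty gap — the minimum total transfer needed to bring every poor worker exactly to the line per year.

R830,000

Below the line: R25,000, R40,000, R60,000, R85,000, R115,000, R125,000, R145,000, R175,000 (q = 8 of N = 10).
Individual gaps: 200000−25000 = 175000; 200000−40000 = 160000; 200000−60000 = 140000; 200000−85000 = 115000; 200000−115000 = 85000; 200000−125000 = 75000; 200000−145000 = 55000; 200000−175000 = 25000.
Aggregate gap = R830,000.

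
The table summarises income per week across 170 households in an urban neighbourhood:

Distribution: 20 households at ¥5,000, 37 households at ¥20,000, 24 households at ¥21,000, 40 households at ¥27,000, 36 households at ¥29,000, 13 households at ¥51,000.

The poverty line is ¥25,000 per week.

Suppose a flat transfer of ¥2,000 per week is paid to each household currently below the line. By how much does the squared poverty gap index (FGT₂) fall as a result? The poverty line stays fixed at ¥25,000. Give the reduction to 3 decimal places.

0.023

Before: below the line — 20×¥5,000, 37×¥20,000, 24×¥21,000; squared poverty gap index (FGT₂) = 0.08761.
After the ¥2,000 transfer: below the line — 20×¥7,000, 37×¥22,000, 24×¥23,000; squared poverty gap index (FGT₂) = 0.06503.
Reduction = 0.08761 − 0.06503 = 0.023.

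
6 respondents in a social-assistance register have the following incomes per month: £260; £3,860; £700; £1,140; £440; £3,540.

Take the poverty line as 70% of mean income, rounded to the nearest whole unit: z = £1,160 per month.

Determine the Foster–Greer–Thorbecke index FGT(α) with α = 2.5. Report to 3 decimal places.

Incomes under z: £260, £440, £700, £1,140 (q = 4 of N = 6).
Gap ratios (z−y)/z: (1160−260)/1160 = 0.7759; (1160−440)/1160 = 0.6207; (1160−700)/1160 = 0.3966; (1160−1140)/1160 = 0.0172.
Raised to α = 2.5: 0.53023; 0.30352; 0.09903; 0.00004.
Sum = 0.932811; FGT(2.5) = 0.932811 / 6 = 0.155.

0.155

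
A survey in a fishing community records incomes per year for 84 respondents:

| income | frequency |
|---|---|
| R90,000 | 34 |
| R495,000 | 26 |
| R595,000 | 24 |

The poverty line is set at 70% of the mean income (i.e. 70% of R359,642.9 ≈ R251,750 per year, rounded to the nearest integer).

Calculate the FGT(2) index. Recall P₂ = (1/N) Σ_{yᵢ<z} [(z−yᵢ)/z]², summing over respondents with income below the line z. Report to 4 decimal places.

Incomes under z: 34×R90,000 (q = 34 of N = 84).
Shortfall ratios: (251750−90000)/251750 = 0.6425 (×34).
Squared: 0.4128 (×34).
Sum = 14.035521; P₂ = 14.035521 / 84 = 0.1671.

0.1671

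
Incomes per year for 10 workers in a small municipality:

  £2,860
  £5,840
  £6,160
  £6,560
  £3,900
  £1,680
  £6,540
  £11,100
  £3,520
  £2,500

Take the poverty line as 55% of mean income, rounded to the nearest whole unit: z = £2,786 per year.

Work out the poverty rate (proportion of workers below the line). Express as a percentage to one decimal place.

20.0%

2 of the 10 workers have income below £2,786.
H = 2/10 = 20.0%.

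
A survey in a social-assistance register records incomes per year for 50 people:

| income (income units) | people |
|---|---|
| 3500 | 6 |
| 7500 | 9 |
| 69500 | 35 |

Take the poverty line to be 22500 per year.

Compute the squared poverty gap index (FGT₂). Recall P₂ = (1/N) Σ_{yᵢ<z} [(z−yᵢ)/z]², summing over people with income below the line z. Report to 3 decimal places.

Poor units: 6×3500, 9×7500 (q = 15 of N = 50).
Gap ratios (z−y)/z: (22500−3500)/22500 = 0.8444 (×6); (22500−7500)/22500 = 0.6667 (×9).
Squared: 0.7131 (×6); 0.4444 (×9).
Sum = 8.278519; P₂ = 8.278519 / 50 = 0.166.

0.166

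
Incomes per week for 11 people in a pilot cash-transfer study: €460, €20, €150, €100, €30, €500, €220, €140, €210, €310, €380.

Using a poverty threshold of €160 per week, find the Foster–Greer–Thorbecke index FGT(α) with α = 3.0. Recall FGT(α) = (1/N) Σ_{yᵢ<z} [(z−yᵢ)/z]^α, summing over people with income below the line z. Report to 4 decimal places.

Poor units: €20, €30, €100, €140, €150 (q = 5 of N = 11).
Relative gaps: (160−20)/160 = 0.8750; (160−30)/160 = 0.8125; (160−100)/160 = 0.3750; (160−140)/160 = 0.1250; (160−150)/160 = 0.0625.
Raised to α = 3.0: 0.66992; 0.53638; 0.05273; 0.00195; 0.00024.
Sum = 1.261230; FGT(3.0) = 1.261230 / 11 = 0.1147.

0.1147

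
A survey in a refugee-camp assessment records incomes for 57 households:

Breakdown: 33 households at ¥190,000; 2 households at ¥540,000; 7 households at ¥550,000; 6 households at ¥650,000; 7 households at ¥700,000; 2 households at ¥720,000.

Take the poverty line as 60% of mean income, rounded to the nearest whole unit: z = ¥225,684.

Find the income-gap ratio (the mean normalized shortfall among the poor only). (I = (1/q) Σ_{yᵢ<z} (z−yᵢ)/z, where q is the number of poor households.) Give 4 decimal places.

0.1581

Incomes under z: 33×¥190,000 (q = 33 of N = 57).
Shortfall ratios (z−y)/z: 0.1581 (×33); sum = 5.217791.
I averages over the q = 33 poor units only: 5.217791 / 33 = 0.1581.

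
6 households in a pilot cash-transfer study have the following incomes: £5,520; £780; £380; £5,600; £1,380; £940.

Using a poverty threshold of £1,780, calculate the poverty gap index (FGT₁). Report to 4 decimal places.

0.3408

Incomes under z: £380, £780, £940, £1,380 (q = 4 of N = 6).
Gap ratios (z−y)/z: (1780−380)/1780 = 0.7865; (1780−780)/1780 = 0.5618; (1780−940)/1780 = 0.4719; (1780−1380)/1780 = 0.2247.
Sum of shortfalls = 2.044944; P₁ averages over all N: 2.044944 / 6 = 0.3408.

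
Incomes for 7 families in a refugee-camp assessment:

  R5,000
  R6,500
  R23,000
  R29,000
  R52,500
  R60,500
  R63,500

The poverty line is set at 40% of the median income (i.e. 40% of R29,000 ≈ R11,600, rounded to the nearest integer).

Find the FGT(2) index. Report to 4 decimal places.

0.0739

Below z: R5,000, R6,500 (q = 2 of N = 7).
Relative gaps: (11600−5000)/11600 = 0.5690; (11600−6500)/11600 = 0.4397.
Squared: 0.3237; 0.1933.
Sum = 0.517018; P₂ = 0.517018 / 7 = 0.0739.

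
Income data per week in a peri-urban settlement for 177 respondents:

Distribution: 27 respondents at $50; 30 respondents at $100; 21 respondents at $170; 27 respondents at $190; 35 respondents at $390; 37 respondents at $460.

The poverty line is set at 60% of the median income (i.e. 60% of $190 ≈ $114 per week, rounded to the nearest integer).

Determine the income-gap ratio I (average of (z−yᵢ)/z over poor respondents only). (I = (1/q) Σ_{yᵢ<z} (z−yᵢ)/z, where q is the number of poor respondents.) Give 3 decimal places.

Below the line: 27×$50, 30×$100 (q = 57 of N = 177).
Shortfall ratios (z−y)/z: 0.5614 (×27), 0.1228 (×30); sum = 18.842105.
The income-gap ratio divides by q (the poor only): 18.842105 / 57 = 0.331.

0.331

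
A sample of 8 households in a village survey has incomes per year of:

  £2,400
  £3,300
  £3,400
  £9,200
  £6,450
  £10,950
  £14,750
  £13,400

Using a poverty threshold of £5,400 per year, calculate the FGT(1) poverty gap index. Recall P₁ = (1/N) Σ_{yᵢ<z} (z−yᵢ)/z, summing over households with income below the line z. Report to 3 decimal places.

Poor units: £2,400, £3,300, £3,400 (q = 3 of N = 8).
Normalized shortfalls: (5400−2400)/5400 = 0.5556; (5400−3300)/5400 = 0.3889; (5400−3400)/5400 = 0.3704.
Sum of shortfalls = 1.314815; P₁ averages over all N: 1.314815 / 8 = 0.164.

0.164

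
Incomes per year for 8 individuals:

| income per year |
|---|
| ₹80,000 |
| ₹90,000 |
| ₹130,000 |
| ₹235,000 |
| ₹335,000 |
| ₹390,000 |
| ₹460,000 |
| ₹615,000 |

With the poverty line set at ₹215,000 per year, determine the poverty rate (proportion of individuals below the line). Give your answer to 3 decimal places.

3 of the 8 individuals have income below ₹215,000.
H = 3/8 = 0.375.

0.375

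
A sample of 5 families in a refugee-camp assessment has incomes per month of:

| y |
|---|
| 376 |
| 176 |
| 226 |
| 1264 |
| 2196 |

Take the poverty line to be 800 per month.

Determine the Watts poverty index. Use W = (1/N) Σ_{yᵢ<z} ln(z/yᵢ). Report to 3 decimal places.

0.707

Poor units: 176, 226, 376 (q = 3 of N = 5).
Log shortfalls: ln(800/176) = 1.5141; ln(800/226) = 1.2641; ln(800/376) = 0.7550.
W = 3.533227 / 5 = 0.707.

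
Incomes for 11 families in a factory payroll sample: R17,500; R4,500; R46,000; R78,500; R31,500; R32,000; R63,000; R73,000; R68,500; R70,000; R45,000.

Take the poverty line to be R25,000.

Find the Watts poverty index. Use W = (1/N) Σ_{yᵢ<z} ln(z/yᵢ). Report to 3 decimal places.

0.188

Incomes under z: R4,500, R17,500 (q = 2 of N = 11).
Log gaps: ln(25000/4500) = 1.7148; ln(25000/17500) = 0.3567.
W = 2.071473 / 11 = 0.188.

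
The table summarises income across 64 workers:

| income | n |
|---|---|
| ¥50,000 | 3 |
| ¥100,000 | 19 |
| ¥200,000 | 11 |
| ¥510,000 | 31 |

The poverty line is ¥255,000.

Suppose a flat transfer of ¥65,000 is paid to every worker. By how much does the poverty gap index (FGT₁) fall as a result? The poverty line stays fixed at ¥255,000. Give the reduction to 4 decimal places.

0.1247

Before: below the line — 3×¥50,000, 19×¥100,000, 11×¥200,000; poverty gap index (FGT₁) = 0.255208.
After the ¥65,000 transfer: below the line — 3×¥115,000, 19×¥165,000; poverty gap index (FGT₁) = 0.130515.
Reduction = 0.255208 − 0.130515 = 0.1247.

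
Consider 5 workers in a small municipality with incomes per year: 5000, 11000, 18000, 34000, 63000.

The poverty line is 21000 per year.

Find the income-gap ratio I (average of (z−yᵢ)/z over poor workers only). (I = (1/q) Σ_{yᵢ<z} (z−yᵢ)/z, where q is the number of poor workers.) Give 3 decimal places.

0.460

Below the line: 5000, 11000, 18000 (q = 3 of N = 5).
Shortfall ratios (z−y)/z: 0.7619, 0.4762, 0.1429; sum = 1.380952.
The income-gap ratio divides by q (the poor only): 1.380952 / 3 = 0.460.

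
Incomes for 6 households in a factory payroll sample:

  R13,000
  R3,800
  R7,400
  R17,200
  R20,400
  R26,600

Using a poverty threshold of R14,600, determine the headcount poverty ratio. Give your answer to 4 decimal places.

3 of the 6 households have income below R14,600.
H = 3/6 = 0.5000.

0.5000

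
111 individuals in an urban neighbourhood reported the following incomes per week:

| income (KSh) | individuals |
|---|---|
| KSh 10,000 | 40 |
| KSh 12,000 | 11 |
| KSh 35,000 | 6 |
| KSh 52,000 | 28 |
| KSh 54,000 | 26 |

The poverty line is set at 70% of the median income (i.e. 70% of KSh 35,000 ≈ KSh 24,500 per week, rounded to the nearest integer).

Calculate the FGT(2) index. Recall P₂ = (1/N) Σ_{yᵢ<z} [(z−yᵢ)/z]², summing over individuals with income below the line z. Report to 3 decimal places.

Below z: 40×KSh 10,000, 11×KSh 12,000 (q = 51 of N = 111).
Relative gaps: (24500−10000)/24500 = 0.5918 (×40); (24500−12000)/24500 = 0.5102 (×11).
Squared: 0.3503 (×40); 0.2603 (×11).
Sum = 16.874219; P₂ = 16.874219 / 111 = 0.152.

0.152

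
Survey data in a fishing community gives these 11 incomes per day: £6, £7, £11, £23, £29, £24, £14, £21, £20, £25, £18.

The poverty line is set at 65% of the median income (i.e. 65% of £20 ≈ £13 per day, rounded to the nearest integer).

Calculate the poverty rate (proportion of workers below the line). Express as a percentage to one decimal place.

27.3%

3 of the 11 workers have income below £13.
H = 3/11 = 27.3%.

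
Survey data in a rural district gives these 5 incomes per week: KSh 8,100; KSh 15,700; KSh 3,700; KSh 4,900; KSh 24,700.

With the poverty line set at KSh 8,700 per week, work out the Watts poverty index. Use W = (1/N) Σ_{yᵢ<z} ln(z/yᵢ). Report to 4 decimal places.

Incomes under z: KSh 3,700, KSh 4,900, KSh 8,100 (q = 3 of N = 5).
ln(z/y) terms: ln(8700/3700) = 0.8550; ln(8700/4900) = 0.5741; ln(8700/8100) = 0.0715.
W = 1.500537 / 5 = 0.3001.

0.3001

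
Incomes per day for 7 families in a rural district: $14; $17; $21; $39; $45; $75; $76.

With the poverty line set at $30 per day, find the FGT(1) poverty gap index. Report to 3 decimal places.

0.181

Poor units: $14, $17, $21 (q = 3 of N = 7).
Gap ratios (z−y)/z: (30−14)/30 = 0.5333; (30−17)/30 = 0.4333; (30−21)/30 = 0.3000.
Σ = 1.266667. Dividing by the full population N = 7 gives P₁ = 0.181.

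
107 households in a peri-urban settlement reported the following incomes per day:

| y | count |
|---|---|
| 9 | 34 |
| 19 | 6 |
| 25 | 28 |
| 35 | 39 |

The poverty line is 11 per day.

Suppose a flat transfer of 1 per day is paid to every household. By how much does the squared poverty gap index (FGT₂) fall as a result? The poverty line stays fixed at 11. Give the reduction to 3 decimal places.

0.008

Before: below the line — 34×9; squared poverty gap index (FGT₂) = 0.01050.
After the 1 transfer: below the line — 34×10; squared poverty gap index (FGT₂) = 0.00263.
Reduction = 0.01050 − 0.00263 = 0.008.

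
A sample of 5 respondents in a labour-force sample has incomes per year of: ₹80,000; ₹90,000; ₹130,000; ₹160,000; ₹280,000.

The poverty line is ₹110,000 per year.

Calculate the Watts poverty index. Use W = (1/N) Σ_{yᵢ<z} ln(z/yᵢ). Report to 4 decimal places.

Below z: ₹80,000, ₹90,000 (q = 2 of N = 5).
Log shortfalls: ln(110000/80000) = 0.3185; ln(110000/90000) = 0.2007.
W = 0.519124 / 5 = 0.1038.

0.1038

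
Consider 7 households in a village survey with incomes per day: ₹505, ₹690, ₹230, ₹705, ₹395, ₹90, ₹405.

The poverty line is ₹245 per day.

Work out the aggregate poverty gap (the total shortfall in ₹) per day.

₹170

Below z: ₹90, ₹230 (q = 2 of N = 7).
Individual gaps: 245−90 = 155; 245−230 = 15.
Aggregate gap = ₹170.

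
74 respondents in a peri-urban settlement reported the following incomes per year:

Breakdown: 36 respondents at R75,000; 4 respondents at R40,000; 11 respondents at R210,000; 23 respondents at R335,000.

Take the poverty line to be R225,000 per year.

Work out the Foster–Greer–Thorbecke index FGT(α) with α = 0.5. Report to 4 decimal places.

0.4846

Below z: 4×R40,000, 36×R75,000, 11×R210,000 (q = 51 of N = 74).
Relative gaps: (225000−40000)/225000 = 0.8222 (×4); (225000−75000)/225000 = 0.6667 (×36); (225000−210000)/225000 = 0.0667 (×11).
Raised to α = 0.5: 0.90676 (×4); 0.81650 (×36); 0.25820 (×11).
Sum = 35.861124; FGT(0.5) = 35.861124 / 74 = 0.4846.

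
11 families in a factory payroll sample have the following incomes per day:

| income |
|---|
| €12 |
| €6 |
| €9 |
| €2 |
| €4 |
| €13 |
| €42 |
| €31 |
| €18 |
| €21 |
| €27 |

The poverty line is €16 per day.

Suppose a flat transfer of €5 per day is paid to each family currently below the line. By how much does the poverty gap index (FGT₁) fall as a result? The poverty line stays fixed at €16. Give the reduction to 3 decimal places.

0.153

Before: below the line — €2, €4, €6, €9, €12, €13; poverty gap index (FGT₁) = 0.28409.
After the €5 transfer: below the line — €7, €9, €11, €14; poverty gap index (FGT₁) = 0.13068.
Reduction = 0.28409 − 0.13068 = 0.153.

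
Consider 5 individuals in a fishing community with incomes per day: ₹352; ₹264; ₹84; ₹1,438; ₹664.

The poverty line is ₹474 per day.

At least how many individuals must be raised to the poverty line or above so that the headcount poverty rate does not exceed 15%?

3

3 of the 5 individuals are poor, so H = 3/5 = 0.600.
A headcount ratio of at most 15% allows at most ⌊0.15 × 5⌋ = 0 poor individuals.
So at least 3 − 0 = 3 must be lifted.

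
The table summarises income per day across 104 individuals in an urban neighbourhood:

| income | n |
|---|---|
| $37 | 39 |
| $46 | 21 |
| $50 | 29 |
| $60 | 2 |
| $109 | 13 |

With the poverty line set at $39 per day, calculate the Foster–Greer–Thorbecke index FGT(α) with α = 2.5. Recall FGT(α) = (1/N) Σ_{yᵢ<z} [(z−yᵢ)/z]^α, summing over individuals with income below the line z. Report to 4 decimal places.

0.0002

Below z: 39×$37 (q = 39 of N = 104).
Relative gaps: (39−37)/39 = 0.0513 (×39).
Raised to α = 2.5: 0.00060 (×39).
Sum = 0.023226; FGT(2.5) = 0.023226 / 104 = 0.0002.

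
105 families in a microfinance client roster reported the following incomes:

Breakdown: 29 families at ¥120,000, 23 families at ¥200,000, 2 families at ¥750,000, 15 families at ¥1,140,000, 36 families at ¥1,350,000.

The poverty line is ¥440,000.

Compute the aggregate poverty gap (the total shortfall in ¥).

Below z: 29×¥120,000, 23×¥200,000 (q = 52 of N = 105).
Individual gaps: 29×(440000−120000) = 9280000; 23×(440000−200000) = 5520000.
Aggregate gap = ¥14,800,000.

¥14,800,000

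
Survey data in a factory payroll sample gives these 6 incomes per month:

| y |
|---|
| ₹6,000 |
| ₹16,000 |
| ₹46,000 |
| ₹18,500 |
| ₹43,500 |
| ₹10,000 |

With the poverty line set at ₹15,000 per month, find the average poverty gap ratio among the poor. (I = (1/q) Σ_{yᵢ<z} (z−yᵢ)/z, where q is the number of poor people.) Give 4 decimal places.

0.4667

Below the line: ₹6,000, ₹10,000 (q = 2 of N = 6).
Relative gaps: 0.6000, 0.3333; sum = 0.933333.
I averages over the q = 2 poor units only: 0.933333 / 2 = 0.4667.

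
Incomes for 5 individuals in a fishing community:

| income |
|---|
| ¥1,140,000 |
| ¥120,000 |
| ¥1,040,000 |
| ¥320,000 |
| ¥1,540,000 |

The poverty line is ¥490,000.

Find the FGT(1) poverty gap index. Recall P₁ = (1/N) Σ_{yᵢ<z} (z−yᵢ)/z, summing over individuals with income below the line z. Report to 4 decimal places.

0.2204

Below z: ¥120,000, ¥320,000 (q = 2 of N = 5).
Shortfall ratios: (490000−120000)/490000 = 0.7551; (490000−320000)/490000 = 0.3469.
Sum of shortfalls = 1.102041; P₁ averages over all N: 1.102041 / 5 = 0.2204.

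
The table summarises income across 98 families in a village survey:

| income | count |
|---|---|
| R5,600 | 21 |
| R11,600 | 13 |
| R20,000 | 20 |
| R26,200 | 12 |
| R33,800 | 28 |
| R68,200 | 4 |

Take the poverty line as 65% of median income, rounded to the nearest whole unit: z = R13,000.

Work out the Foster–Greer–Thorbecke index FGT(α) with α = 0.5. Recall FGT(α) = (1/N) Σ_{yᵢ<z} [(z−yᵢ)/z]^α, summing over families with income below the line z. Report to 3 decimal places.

Below z: 21×R5,600, 13×R11,600 (q = 34 of N = 98).
Normalized shortfalls: (13000−5600)/13000 = 0.5692 (×21); (13000−11600)/13000 = 0.1077 (×13).
Raised to α = 0.5: 0.75447 (×21); 0.32817 (×13).
Sum = 20.110096; FGT(0.5) = 20.110096 / 98 = 0.205.

0.205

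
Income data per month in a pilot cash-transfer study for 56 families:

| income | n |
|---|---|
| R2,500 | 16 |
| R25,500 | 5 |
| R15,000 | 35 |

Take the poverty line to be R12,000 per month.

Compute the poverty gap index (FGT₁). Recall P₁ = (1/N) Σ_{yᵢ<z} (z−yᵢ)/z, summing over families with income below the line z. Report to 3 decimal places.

Incomes under z: 16×R2,500 (q = 16 of N = 56).
Normalized shortfalls: (12000−2500)/12000 = 0.7917 (×16).
Sum of shortfalls = 12.666667; P₁ averages over all N: 12.666667 / 56 = 0.226.

0.226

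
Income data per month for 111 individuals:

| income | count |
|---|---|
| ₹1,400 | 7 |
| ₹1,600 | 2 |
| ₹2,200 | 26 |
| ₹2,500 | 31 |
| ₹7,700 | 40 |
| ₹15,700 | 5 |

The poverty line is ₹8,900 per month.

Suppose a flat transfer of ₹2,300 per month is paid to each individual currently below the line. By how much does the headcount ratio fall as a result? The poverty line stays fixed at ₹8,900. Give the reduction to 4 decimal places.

0.3604

Before: below the line — 7×₹1,400, 2×₹1,600, 26×₹2,200, 31×₹2,500, 40×₹7,700; headcount ratio = 0.954955.
After the ₹2,300 transfer: below the line — 7×₹3,700, 2×₹3,900, 26×₹4,500, 31×₹4,800; headcount ratio = 0.594595.
Reduction = 0.954955 − 0.594595 = 0.3604.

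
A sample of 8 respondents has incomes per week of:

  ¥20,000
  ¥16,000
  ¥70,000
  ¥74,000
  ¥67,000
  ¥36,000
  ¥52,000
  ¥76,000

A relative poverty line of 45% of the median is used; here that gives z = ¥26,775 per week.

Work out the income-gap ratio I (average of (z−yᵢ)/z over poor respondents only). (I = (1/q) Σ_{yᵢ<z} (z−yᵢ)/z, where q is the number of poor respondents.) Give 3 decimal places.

Below z: ¥16,000, ¥20,000 (q = 2 of N = 8).
Shortfall ratios (z−y)/z: 0.4024, 0.2530; sum = 0.655462.
I averages over the q = 2 poor units only: 0.655462 / 2 = 0.328.

0.328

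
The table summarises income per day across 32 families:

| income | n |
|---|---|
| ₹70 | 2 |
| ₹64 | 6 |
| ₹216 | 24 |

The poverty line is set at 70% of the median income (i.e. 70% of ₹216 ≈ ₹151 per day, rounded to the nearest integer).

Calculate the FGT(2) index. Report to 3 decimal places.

0.080

Incomes under z: 6×₹64, 2×₹70 (q = 8 of N = 32).
Shortfall ratios: (151−64)/151 = 0.5762 (×6); (151−70)/151 = 0.5364 (×2).
Squared: 0.3320 (×6); 0.2878 (×2).
Sum = 2.567256; P₂ = 2.567256 / 32 = 0.080.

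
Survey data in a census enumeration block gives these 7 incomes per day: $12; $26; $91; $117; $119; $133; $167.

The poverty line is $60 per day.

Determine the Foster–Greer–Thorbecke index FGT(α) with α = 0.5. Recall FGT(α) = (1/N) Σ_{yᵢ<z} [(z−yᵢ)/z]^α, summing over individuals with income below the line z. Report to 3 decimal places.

Below the line: $12, $26 (q = 2 of N = 7).
Shortfall ratios: (60−12)/60 = 0.8000; (60−26)/60 = 0.5667.
Raised to α = 0.5: 0.89443; 0.75277.
Sum = 1.647200; FGT(0.5) = 1.647200 / 7 = 0.235.

0.235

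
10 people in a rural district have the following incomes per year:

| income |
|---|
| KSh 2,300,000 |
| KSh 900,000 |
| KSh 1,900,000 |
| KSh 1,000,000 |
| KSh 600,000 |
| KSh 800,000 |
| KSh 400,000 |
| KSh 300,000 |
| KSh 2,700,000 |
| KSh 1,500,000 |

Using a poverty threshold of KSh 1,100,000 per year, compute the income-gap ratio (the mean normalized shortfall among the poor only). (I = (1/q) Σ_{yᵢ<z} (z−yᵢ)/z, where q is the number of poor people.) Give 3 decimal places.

0.394

Incomes under z: KSh 300,000, KSh 400,000, KSh 600,000, KSh 800,000, KSh 900,000, KSh 1,000,000 (q = 6 of N = 10).
Relative gaps: 0.7273, 0.6364, 0.4545, 0.2727, 0.1818, 0.0909; sum = 2.363636.
The income-gap ratio divides by q (the poor only): 2.363636 / 6 = 0.394.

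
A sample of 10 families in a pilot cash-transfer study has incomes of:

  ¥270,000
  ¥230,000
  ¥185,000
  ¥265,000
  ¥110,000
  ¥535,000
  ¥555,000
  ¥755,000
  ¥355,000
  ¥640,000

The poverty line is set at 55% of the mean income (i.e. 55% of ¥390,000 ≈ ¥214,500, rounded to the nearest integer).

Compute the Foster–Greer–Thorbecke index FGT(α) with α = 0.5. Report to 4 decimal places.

0.1069

Below z: ¥110,000, ¥185,000 (q = 2 of N = 10).
Shortfall ratios: (214500−110000)/214500 = 0.4872; (214500−185000)/214500 = 0.1375.
Raised to α = 0.5: 0.69798; 0.37085.
Sum = 1.068832; FGT(0.5) = 1.068832 / 10 = 0.1069.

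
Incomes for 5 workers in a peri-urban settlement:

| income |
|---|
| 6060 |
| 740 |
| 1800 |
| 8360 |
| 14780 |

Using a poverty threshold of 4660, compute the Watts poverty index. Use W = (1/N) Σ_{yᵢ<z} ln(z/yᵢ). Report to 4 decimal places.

Below z: 740, 1800 (q = 2 of N = 5).
Log gaps: ln(4660/740) = 1.8401; ln(4660/1800) = 0.9512.
W = 2.791349 / 5 = 0.5583.

0.5583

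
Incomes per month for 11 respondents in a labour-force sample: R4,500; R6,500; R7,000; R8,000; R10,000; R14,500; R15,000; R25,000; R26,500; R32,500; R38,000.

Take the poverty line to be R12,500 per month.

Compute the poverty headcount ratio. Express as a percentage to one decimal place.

5 of the 11 respondents have income below R12,500.
H = 5/11 = 45.5%.

45.5%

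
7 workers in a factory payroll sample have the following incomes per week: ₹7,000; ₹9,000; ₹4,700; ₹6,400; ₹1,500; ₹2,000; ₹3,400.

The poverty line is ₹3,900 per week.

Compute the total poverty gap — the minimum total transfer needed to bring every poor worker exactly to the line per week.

₹4,800

Poor units: ₹1,500, ₹2,000, ₹3,400 (q = 3 of N = 7).
Individual gaps: 3900−1500 = 2400; 3900−2000 = 1900; 3900−3400 = 500.
Aggregate gap = ₹4,800.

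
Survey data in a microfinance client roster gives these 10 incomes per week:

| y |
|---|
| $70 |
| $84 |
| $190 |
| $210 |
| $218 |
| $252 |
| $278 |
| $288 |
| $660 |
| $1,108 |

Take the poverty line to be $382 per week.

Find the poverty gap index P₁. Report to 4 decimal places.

Poor units: $70, $84, $190, $210, $218, $252, $278, $288 (q = 8 of N = 10).
Shortfall ratios: (382−70)/382 = 0.8168; (382−84)/382 = 0.7801; (382−190)/382 = 0.5026; (382−210)/382 = 0.4503; (382−218)/382 = 0.4293; (382−252)/382 = 0.3403; (382−278)/382 = 0.2723; (382−288)/382 = 0.2461.
Σ = 3.837696. Dividing by the full population N = 10 gives P₁ = 0.3838.

0.3838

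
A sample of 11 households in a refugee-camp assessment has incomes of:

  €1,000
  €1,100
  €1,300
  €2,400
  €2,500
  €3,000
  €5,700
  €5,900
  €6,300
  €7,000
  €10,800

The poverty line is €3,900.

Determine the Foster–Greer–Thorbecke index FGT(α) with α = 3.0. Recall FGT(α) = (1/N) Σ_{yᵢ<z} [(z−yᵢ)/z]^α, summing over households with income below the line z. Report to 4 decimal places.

Incomes under z: €1,000, €1,100, €1,300, €2,400, €2,500, €3,000 (q = 6 of N = 11).
Relative gaps: (3900−1000)/3900 = 0.7436; (3900−1100)/3900 = 0.7179; (3900−1300)/3900 = 0.6667; (3900−2400)/3900 = 0.3846; (3900−2500)/3900 = 0.3590; (3900−3000)/3900 = 0.2308.
Raised to α = 3.0: 0.41115; 0.37007; 0.29630; 0.05690; 0.04626; 0.01229.
Sum = 1.192957; FGT(3.0) = 1.192957 / 11 = 0.1085.

0.1085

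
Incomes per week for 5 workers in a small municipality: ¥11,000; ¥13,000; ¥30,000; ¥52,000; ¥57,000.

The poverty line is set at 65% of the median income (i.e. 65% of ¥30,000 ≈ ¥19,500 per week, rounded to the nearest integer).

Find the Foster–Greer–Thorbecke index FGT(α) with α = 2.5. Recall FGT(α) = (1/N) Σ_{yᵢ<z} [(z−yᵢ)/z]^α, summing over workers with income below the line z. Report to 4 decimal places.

0.0379

Below the line: ¥11,000, ¥13,000 (q = 2 of N = 5).
Shortfall ratios: (19500−11000)/19500 = 0.4359; (19500−13000)/19500 = 0.3333.
Raised to α = 2.5: 0.12545; 0.06415.
Sum = 0.189597; FGT(2.5) = 0.189597 / 5 = 0.0379.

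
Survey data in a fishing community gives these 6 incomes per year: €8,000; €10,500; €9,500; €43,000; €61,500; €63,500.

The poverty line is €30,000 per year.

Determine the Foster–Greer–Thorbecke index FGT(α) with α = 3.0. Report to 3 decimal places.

Below z: €8,000, €9,500, €10,500 (q = 3 of N = 6).
Relative gaps: (30000−8000)/30000 = 0.7333; (30000−9500)/30000 = 0.6833; (30000−10500)/30000 = 0.6500.
Raised to α = 3.0: 0.39437; 0.31908; 0.27463.
Sum = 0.988074; FGT(3.0) = 0.988074 / 6 = 0.165.

0.165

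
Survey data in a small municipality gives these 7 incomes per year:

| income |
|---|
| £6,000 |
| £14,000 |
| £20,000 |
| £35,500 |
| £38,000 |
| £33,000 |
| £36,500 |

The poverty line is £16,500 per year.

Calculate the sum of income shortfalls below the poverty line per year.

Below the line: £6,000, £14,000 (q = 2 of N = 7).
Individual gaps: 16500−6000 = 10500; 16500−14000 = 2500.
Aggregate gap = £13,000.

£13,000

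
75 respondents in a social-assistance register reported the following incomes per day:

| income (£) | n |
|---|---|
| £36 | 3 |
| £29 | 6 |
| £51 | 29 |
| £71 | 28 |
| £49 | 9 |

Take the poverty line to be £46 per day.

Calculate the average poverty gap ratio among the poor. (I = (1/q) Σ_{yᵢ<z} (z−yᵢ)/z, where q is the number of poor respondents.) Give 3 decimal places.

Below the line: 6×£29, 3×£36 (q = 9 of N = 75).
Relative gaps: 0.3696 (×6), 0.2174 (×3); sum = 2.869565.
I averages over the q = 9 poor units only: 2.869565 / 9 = 0.319.

0.319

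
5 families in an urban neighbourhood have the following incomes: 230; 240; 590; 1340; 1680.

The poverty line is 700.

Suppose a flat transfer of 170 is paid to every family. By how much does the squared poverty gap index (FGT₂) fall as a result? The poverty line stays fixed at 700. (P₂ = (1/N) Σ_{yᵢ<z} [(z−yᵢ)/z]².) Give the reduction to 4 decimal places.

Before: below the line — 230, 240, 590; squared poverty gap index (FGT₂) = 0.181469.
After the 170 transfer: below the line — 400, 410; squared poverty gap index (FGT₂) = 0.071061.
Reduction = 0.181469 − 0.071061 = 0.1104.

0.1104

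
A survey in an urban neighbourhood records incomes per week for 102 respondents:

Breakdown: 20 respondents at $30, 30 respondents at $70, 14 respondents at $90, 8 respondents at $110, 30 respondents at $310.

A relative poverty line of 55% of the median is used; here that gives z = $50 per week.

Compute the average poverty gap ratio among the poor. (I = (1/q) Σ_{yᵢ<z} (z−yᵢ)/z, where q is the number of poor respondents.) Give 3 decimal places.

Below z: 20×$30 (q = 20 of N = 102).
Shortfall ratios (z−y)/z: 0.4000 (×20); sum = 8.000000.
The income-gap ratio divides by q (the poor only): 8.000000 / 20 = 0.400.

0.400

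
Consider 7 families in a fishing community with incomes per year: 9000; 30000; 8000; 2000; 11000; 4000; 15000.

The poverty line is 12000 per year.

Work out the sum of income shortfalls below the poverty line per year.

Below the line: 2000, 4000, 8000, 9000, 11000 (q = 5 of N = 7).
Individual gaps: 12000−2000 = 10000; 12000−4000 = 8000; 12000−8000 = 4000; 12000−9000 = 3000; 12000−11000 = 1000.
Aggregate gap = 26000.

26000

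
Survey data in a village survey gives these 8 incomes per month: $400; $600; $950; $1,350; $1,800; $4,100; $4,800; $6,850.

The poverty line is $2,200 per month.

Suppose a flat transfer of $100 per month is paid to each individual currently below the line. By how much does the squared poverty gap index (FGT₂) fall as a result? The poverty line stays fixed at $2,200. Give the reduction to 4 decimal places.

Before: below the line — $400, $600, $950, $1,350, $1,800; squared poverty gap index (FGT₂) = 0.212939.
After the $100 transfer: below the line — $500, $700, $1,050, $1,450, $1,900; squared poverty gap index (FGT₂) = 0.183755.
Reduction = 0.212939 − 0.183755 = 0.0292.

0.0292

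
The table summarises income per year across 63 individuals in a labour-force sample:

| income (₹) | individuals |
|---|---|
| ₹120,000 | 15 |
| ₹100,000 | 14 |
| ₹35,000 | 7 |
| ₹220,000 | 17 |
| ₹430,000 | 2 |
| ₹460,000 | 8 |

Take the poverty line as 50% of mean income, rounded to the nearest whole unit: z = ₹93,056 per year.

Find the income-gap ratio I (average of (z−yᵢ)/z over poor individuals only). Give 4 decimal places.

Below z: 7×₹35,000 (q = 7 of N = 63).
Relative gaps: 0.6239 (×7); sum = 4.367177.
The income-gap ratio divides by q (the poor only): 4.367177 / 7 = 0.6239.

0.6239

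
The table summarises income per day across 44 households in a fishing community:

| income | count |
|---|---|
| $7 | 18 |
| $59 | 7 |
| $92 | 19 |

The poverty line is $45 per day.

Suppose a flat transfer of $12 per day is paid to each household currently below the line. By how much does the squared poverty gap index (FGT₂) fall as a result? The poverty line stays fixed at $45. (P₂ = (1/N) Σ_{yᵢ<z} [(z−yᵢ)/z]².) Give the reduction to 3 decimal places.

Before: below the line — 18×$7; squared poverty gap index (FGT₂) = 0.29172.
After the $12 transfer: below the line — 18×$19; squared poverty gap index (FGT₂) = 0.13657.
Reduction = 0.29172 − 0.13657 = 0.155.

0.155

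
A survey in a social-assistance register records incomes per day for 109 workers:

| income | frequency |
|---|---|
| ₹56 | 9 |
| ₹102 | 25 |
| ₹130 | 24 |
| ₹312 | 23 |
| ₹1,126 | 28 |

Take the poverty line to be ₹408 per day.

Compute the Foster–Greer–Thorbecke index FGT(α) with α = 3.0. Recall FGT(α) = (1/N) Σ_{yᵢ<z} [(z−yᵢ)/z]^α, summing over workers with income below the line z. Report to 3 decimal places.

Below the line: 9×₹56, 25×₹102, 24×₹130, 23×₹312 (q = 81 of N = 109).
Normalized shortfalls: (408−56)/408 = 0.8627 (×9); (408−102)/408 = 0.7500 (×25); (408−130)/408 = 0.6814 (×24); (408−312)/408 = 0.2353 (×23).
Raised to α = 3.0: 0.64217 (×9); 0.42188 (×25); 0.31634 (×24); 0.01303 (×23).
Sum = 24.218141; FGT(3.0) = 24.218141 / 109 = 0.222.

0.222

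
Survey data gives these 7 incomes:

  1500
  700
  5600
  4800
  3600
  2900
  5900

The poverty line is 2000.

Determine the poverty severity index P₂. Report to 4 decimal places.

Poor units: 700, 1500 (q = 2 of N = 7).
Relative gaps: (2000−700)/2000 = 0.6500; (2000−1500)/2000 = 0.2500.
Squared: 0.4225; 0.0625.
Sum = 0.485000; P₂ = 0.485000 / 7 = 0.0693.

0.0693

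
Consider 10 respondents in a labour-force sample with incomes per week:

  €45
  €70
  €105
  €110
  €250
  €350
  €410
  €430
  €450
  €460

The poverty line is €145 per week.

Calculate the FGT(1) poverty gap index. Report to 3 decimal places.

0.172

Poor units: €45, €70, €105, €110 (q = 4 of N = 10).
Gap ratios (z−y)/z: (145−45)/145 = 0.6897; (145−70)/145 = 0.5172; (145−105)/145 = 0.2759; (145−110)/145 = 0.2414.
Σ = 1.724138. Dividing by the full population N = 10 gives P₁ = 0.172.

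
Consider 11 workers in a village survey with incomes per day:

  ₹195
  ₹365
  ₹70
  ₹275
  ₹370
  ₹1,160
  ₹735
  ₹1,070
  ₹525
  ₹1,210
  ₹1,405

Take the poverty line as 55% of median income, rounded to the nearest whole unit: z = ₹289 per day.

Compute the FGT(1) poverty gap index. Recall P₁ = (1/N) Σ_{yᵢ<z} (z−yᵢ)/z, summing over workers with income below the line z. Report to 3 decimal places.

Poor units: ₹70, ₹195, ₹275 (q = 3 of N = 11).
Shortfall ratios: (289−70)/289 = 0.7578; (289−195)/289 = 0.3253; (289−275)/289 = 0.0484.
Sum of shortfalls = 1.131488; P₁ averages over all N: 1.131488 / 11 = 0.103.

0.103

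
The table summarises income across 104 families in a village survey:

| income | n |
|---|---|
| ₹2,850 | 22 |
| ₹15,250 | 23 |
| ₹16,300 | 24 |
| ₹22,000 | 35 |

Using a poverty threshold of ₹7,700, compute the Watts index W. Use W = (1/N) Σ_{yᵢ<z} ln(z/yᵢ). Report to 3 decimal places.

Below the line: 22×₹2,850 (q = 22 of N = 104).
Log gaps: ln(7700/2850) = 0.9939 (×22).
W = 21.865829 / 104 = 0.210.

0.210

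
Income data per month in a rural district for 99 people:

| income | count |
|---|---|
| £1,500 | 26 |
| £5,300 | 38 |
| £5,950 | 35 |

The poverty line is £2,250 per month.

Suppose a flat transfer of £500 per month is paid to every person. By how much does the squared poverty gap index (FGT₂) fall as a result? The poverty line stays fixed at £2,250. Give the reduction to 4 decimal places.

Before: below the line — 26×£1,500; squared poverty gap index (FGT₂) = 0.029181.
After the £500 transfer: below the line — 26×£2,000; squared poverty gap index (FGT₂) = 0.003242.
Reduction = 0.029181 − 0.003242 = 0.0259.

0.0259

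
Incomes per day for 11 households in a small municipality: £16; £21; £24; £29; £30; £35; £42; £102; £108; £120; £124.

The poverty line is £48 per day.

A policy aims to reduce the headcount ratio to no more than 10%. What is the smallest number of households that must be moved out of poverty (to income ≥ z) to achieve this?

6

Currently q = 7 of N = 11 are below the line (H = 0.636).
A headcount ratio of at most 10% allows at most ⌊0.10 × 11⌋ = 1 poor households.
So at least 7 − 1 = 6 must be lifted.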